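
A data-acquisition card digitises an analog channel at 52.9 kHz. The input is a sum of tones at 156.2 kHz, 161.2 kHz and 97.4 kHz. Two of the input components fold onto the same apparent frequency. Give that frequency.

fs/2 = 26.45 kHz.
156.2 kHz mod fs = 50.4 kHz.
50.4 kHz > fs/2 = 26.45 kHz, folds to fs − 50.4 kHz = 2.5 kHz.
161.2 kHz mod fs = 2.5 kHz.
2.5 kHz ≤ fs/2 = 26.45 kHz, appears at 2.5 kHz.
97.4 kHz mod fs = 44.5 kHz.
44.5 kHz > fs/2 = 26.45 kHz, folds to fs − 44.5 kHz = 8.4 kHz.
156.2 kHz and 161.2 kHz both map to 2.5 kHz.

2.5 kHz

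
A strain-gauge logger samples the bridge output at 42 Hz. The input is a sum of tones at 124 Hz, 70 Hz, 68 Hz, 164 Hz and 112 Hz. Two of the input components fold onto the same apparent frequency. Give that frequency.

fs/2 = 21 Hz.
124 Hz mod fs = 40 Hz.
40 Hz > fs/2 = 21 Hz, folds to fs − 40 Hz = 2 Hz.
70 Hz mod fs = 28 Hz.
28 Hz > fs/2 = 21 Hz, folds to fs − 28 Hz = 14 Hz.
68 Hz mod fs = 26 Hz.
26 Hz > fs/2 = 21 Hz, folds to fs − 26 Hz = 16 Hz.
164 Hz mod fs = 38 Hz.
38 Hz > fs/2 = 21 Hz, folds to fs − 38 Hz = 4 Hz.
112 Hz mod fs = 28 Hz.
28 Hz > fs/2 = 21 Hz, folds to fs − 28 Hz = 14 Hz.
70 Hz and 112 Hz both map to 14 Hz.

14 Hz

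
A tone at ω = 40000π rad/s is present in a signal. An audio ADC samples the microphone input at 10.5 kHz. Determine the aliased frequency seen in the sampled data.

ω = 40000π rad/s → f = ω/(2π) = 20000 Hz = 20 kHz.
20 kHz mod fs = 9.5 kHz.
9.5 kHz > fs/2 = 5.25 kHz, folds to fs − 9.5 kHz = 1 kHz.

1 kHz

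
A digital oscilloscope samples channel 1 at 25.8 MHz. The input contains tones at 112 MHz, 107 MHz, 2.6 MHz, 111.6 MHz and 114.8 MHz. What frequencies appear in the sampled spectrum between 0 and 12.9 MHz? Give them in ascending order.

fs/2 = 12.9 MHz.
112 MHz mod fs = 8.8 MHz.
8.8 MHz ≤ fs/2 = 12.9 MHz, appears at 8.8 MHz.
107 MHz mod fs = 3.8 MHz.
3.8 MHz ≤ fs/2 = 12.9 MHz, appears at 3.8 MHz.
2.6 MHz ≤ fs/2 = 12.9 MHz, passes unchanged.
111.6 MHz mod fs = 8.4 MHz.
8.4 MHz ≤ fs/2 = 12.9 MHz, appears at 8.4 MHz.
114.8 MHz mod fs = 11.6 MHz.
11.6 MHz ≤ fs/2 = 12.9 MHz, appears at 11.6 MHz.
Distinct values: {2.6 MHz, 3.8 MHz, 8.4 MHz, 8.8 MHz, 11.6 MHz}.

2.6 MHz, 3.8 MHz, 8.4 MHz, 8.8 MHz, 11.6 MHz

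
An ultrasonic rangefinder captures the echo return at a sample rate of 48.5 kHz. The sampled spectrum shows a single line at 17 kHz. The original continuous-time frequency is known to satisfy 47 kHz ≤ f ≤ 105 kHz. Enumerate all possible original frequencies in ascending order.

Frequencies that alias to 17 kHz are k·fs ± 17 kHz for integer k ≥ 0.
k=0: 17 kHz.
k=1: 31.5 kHz, 65.5 kHz.
k=2: 80 kHz, 114 kHz.
k=3: 128.5 kHz, 162.5 kHz.
Within [47 kHz, 105 kHz]: 65.5 kHz, 80 kHz.

65.5 kHz, 80 kHz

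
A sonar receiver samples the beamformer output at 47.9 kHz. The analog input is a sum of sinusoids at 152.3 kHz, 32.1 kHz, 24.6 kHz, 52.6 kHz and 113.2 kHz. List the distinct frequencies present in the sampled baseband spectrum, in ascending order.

4.7 kHz, 8.6 kHz, 15.8 kHz, 17.4 kHz, 23.3 kHz

fs/2 = 23.95 kHz.
152.3 kHz mod fs = 8.6 kHz.
8.6 kHz ≤ fs/2 = 23.95 kHz, appears at 8.6 kHz.
32.1 kHz > fs/2 = 23.95 kHz, folds to fs − 32.1 kHz = 15.8 kHz.
24.6 kHz > fs/2 = 23.95 kHz, folds to fs − 24.6 kHz = 23.3 kHz.
52.6 kHz mod fs = 4.7 kHz.
4.7 kHz ≤ fs/2 = 23.95 kHz, appears at 4.7 kHz.
113.2 kHz mod fs = 17.4 kHz.
17.4 kHz ≤ fs/2 = 23.95 kHz, appears at 17.4 kHz.
Distinct values: {4.7 kHz, 8.6 kHz, 15.8 kHz, 17.4 kHz, 23.3 kHz}.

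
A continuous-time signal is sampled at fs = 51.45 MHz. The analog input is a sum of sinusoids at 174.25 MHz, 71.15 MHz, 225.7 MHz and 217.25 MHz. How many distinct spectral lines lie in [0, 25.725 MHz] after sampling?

fs/2 = 25.725 MHz.
174.25 MHz mod fs = 19.9 MHz.
19.9 MHz ≤ fs/2 = 25.725 MHz, appears at 19.9 MHz.
71.15 MHz mod fs = 19.7 MHz.
19.7 MHz ≤ fs/2 = 25.725 MHz, appears at 19.7 MHz.
225.7 MHz mod fs = 19.9 MHz.
19.9 MHz ≤ fs/2 = 25.725 MHz, appears at 19.9 MHz.
217.25 MHz mod fs = 11.45 MHz.
11.45 MHz ≤ fs/2 = 25.725 MHz, appears at 11.45 MHz.
Distinct values: {11.45 MHz, 19.7 MHz, 19.9 MHz} → 3.

3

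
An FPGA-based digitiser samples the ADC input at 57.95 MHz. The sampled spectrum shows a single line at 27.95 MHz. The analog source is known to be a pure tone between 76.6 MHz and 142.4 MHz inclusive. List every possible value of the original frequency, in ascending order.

85.9 MHz, 87.95 MHz

Frequencies that alias to 27.95 MHz are k·fs ± 27.95 MHz for integer k ≥ 0.
k=0: 27.95 MHz.
k=1: 30 MHz, 85.9 MHz.
k=2: 87.95 MHz, 143.85 MHz.
k=3: 145.9 MHz, 201.8 MHz.
Within [76.6 MHz, 142.4 MHz]: 85.9 MHz, 87.95 MHz.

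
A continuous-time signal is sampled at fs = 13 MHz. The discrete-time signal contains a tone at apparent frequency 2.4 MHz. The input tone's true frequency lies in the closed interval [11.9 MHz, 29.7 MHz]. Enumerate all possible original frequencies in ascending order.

15.4 MHz, 23.6 MHz, 28.4 MHz

Frequencies that alias to 2.4 MHz are k·fs ± 2.4 MHz for integer k ≥ 0.
k=0: 2.4 MHz.
k=1: 10.6 MHz, 15.4 MHz.
k=2: 23.6 MHz, 28.4 MHz.
k=3: 36.6 MHz, 41.4 MHz.
Within [11.9 MHz, 29.7 MHz]: 15.4 MHz, 23.6 MHz, 28.4 MHz.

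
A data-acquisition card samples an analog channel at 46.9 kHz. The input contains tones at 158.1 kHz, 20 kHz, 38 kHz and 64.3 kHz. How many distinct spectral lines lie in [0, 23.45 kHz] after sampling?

fs/2 = 23.45 kHz.
158.1 kHz mod fs = 17.4 kHz.
17.4 kHz ≤ fs/2 = 23.45 kHz, appears at 17.4 kHz.
20 kHz ≤ fs/2 = 23.45 kHz, passes unchanged.
38 kHz > fs/2 = 23.45 kHz, folds to fs − 38 kHz = 8.9 kHz.
64.3 kHz mod fs = 17.4 kHz.
17.4 kHz ≤ fs/2 = 23.45 kHz, appears at 17.4 kHz.
Distinct values: {8.9 kHz, 17.4 kHz, 20 kHz} → 3.

3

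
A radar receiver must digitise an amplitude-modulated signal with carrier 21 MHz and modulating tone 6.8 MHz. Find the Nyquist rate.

AM sidebands sit at fc ± fm = 14.2 MHz and 27.8 MHz.
Highest-frequency component: 27.8 MHz.
Nyquist rate = 2 × 27.8 MHz = 55.6 MHz.

55.6 MHz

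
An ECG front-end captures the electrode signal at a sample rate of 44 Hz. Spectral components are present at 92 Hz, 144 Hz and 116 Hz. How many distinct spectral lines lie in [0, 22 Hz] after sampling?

3

fs/2 = 22 Hz.
92 Hz mod fs = 4 Hz.
4 Hz ≤ fs/2 = 22 Hz, appears at 4 Hz.
144 Hz mod fs = 12 Hz.
12 Hz ≤ fs/2 = 22 Hz, appears at 12 Hz.
116 Hz mod fs = 28 Hz.
28 Hz > fs/2 = 22 Hz, folds to fs − 28 Hz = 16 Hz.
Distinct values: {4 Hz, 12 Hz, 16 Hz} → 3.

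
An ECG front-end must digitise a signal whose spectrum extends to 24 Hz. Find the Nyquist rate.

Nyquist rate = 2 × 24 Hz = 48 Hz.

48 Hz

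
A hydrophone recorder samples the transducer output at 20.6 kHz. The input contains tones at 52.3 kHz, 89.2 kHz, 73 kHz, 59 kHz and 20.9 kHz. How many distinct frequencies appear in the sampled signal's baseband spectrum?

fs/2 = 10.3 kHz.
52.3 kHz mod fs = 11.1 kHz.
11.1 kHz > fs/2 = 10.3 kHz, folds to fs − 11.1 kHz = 9.5 kHz.
89.2 kHz mod fs = 6.8 kHz.
6.8 kHz ≤ fs/2 = 10.3 kHz, appears at 6.8 kHz.
73 kHz mod fs = 11.2 kHz.
11.2 kHz > fs/2 = 10.3 kHz, folds to fs − 11.2 kHz = 9.4 kHz.
59 kHz mod fs = 17.8 kHz.
17.8 kHz > fs/2 = 10.3 kHz, folds to fs − 17.8 kHz = 2.8 kHz.
20.9 kHz mod fs = 0.3 kHz.
0.3 kHz ≤ fs/2 = 10.3 kHz, appears at 0.3 kHz.
Distinct values: {0.3 kHz, 2.8 kHz, 6.8 kHz, 9.4 kHz, 9.5 kHz} → 5.

5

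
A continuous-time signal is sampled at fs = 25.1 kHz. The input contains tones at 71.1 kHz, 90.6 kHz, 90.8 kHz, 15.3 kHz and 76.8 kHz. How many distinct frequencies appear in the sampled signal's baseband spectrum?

4

fs/2 = 12.55 kHz.
71.1 kHz mod fs = 20.9 kHz.
20.9 kHz > fs/2 = 12.55 kHz, folds to fs − 20.9 kHz = 4.2 kHz.
90.6 kHz mod fs = 15.3 kHz.
15.3 kHz > fs/2 = 12.55 kHz, folds to fs − 15.3 kHz = 9.8 kHz.
90.8 kHz mod fs = 15.5 kHz.
15.5 kHz > fs/2 = 12.55 kHz, folds to fs − 15.5 kHz = 9.6 kHz.
15.3 kHz > fs/2 = 12.55 kHz, folds to fs − 15.3 kHz = 9.8 kHz.
76.8 kHz mod fs = 1.5 kHz.
1.5 kHz ≤ fs/2 = 12.55 kHz, appears at 1.5 kHz.
Distinct values: {1.5 kHz, 4.2 kHz, 9.6 kHz, 9.8 kHz} → 4.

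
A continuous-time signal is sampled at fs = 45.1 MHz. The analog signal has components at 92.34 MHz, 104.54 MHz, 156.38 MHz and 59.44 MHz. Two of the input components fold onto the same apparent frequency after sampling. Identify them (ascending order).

59.44 MHz, 104.54 MHz

fs/2 = 22.55 MHz.
92.34 MHz mod fs = 2.14 MHz.
2.14 MHz ≤ fs/2 = 22.55 MHz, appears at 2.14 MHz.
104.54 MHz mod fs = 14.34 MHz.
14.34 MHz ≤ fs/2 = 22.55 MHz, appears at 14.34 MHz.
156.38 MHz mod fs = 21.08 MHz.
21.08 MHz ≤ fs/2 = 22.55 MHz, appears at 21.08 MHz.
59.44 MHz mod fs = 14.34 MHz.
14.34 MHz ≤ fs/2 = 22.55 MHz, appears at 14.34 MHz.
59.44 MHz and 104.54 MHz both map to 14.34 MHz.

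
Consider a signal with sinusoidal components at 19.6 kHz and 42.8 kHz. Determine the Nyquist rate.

Highest-frequency component: 42.8 kHz.
Nyquist rate = 2 × 42.8 kHz = 85.6 kHz.

85.6 kHz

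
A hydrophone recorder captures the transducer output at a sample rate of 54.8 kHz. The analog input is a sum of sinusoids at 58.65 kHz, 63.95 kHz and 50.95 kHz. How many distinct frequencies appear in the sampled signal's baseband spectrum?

2

fs/2 = 27.4 kHz.
58.65 kHz mod fs = 3.85 kHz.
3.85 kHz ≤ fs/2 = 27.4 kHz, appears at 3.85 kHz.
63.95 kHz mod fs = 9.15 kHz.
9.15 kHz ≤ fs/2 = 27.4 kHz, appears at 9.15 kHz.
50.95 kHz > fs/2 = 27.4 kHz, folds to fs − 50.95 kHz = 3.85 kHz.
Distinct values: {3.85 kHz, 9.15 kHz} → 2.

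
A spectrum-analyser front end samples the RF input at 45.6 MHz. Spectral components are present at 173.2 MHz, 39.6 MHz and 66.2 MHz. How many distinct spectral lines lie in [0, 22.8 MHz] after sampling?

fs/2 = 22.8 MHz.
173.2 MHz mod fs = 36.4 MHz.
36.4 MHz > fs/2 = 22.8 MHz, folds to fs − 36.4 MHz = 9.2 MHz.
39.6 MHz > fs/2 = 22.8 MHz, folds to fs − 39.6 MHz = 6 MHz.
66.2 MHz mod fs = 20.6 MHz.
20.6 MHz ≤ fs/2 = 22.8 MHz, appears at 20.6 MHz.
Distinct values: {6 MHz, 9.2 MHz, 20.6 MHz} → 3.

3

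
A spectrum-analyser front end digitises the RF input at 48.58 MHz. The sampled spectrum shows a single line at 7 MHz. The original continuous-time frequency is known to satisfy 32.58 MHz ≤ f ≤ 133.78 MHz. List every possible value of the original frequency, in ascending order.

41.58 MHz, 55.58 MHz, 90.16 MHz, 104.16 MHz

Frequencies that alias to 7 MHz are k·fs ± 7 MHz for integer k ≥ 0.
k=0: 7 MHz.
k=1: 41.58 MHz, 55.58 MHz.
k=2: 90.16 MHz, 104.16 MHz.
k=3: 138.74 MHz, 152.74 MHz.
Within [32.58 MHz, 133.78 MHz]: 41.58 MHz, 55.58 MHz, 90.16 MHz, 104.16 MHz.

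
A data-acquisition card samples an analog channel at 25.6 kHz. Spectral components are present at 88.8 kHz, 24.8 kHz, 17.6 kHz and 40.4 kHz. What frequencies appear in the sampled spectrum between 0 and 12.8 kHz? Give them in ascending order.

0.8 kHz, 8 kHz, 10.8 kHz, 12 kHz

fs/2 = 12.8 kHz.
88.8 kHz mod fs = 12 kHz.
12 kHz ≤ fs/2 = 12.8 kHz, appears at 12 kHz.
24.8 kHz > fs/2 = 12.8 kHz, folds to fs − 24.8 kHz = 0.8 kHz.
17.6 kHz > fs/2 = 12.8 kHz, folds to fs − 17.6 kHz = 8 kHz.
40.4 kHz mod fs = 14.8 kHz.
14.8 kHz > fs/2 = 12.8 kHz, folds to fs − 14.8 kHz = 10.8 kHz.
Distinct values: {0.8 kHz, 8 kHz, 10.8 kHz, 12 kHz}.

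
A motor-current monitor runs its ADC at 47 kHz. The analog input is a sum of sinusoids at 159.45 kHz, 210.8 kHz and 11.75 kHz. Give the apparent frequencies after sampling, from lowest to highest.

11.75 kHz, 18.45 kHz, 22.8 kHz

fs/2 = 23.5 kHz.
159.45 kHz mod fs = 18.45 kHz.
18.45 kHz ≤ fs/2 = 23.5 kHz, appears at 18.45 kHz.
210.8 kHz mod fs = 22.8 kHz.
22.8 kHz ≤ fs/2 = 23.5 kHz, appears at 22.8 kHz.
11.75 kHz ≤ fs/2 = 23.5 kHz, passes unchanged.
Distinct values: {11.75 kHz, 18.45 kHz, 22.8 kHz}.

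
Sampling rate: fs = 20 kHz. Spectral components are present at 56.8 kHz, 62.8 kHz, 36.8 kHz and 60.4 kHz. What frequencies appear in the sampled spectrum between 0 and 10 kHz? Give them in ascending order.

0.4 kHz, 2.8 kHz, 3.2 kHz

fs/2 = 10 kHz.
56.8 kHz mod fs = 16.8 kHz.
16.8 kHz > fs/2 = 10 kHz, folds to fs − 16.8 kHz = 3.2 kHz.
62.8 kHz mod fs = 2.8 kHz.
2.8 kHz ≤ fs/2 = 10 kHz, appears at 2.8 kHz.
36.8 kHz mod fs = 16.8 kHz.
16.8 kHz > fs/2 = 10 kHz, folds to fs − 16.8 kHz = 3.2 kHz.
60.4 kHz mod fs = 0.4 kHz.
0.4 kHz ≤ fs/2 = 10 kHz, appears at 0.4 kHz.
Distinct values: {0.4 kHz, 2.8 kHz, 3.2 kHz}.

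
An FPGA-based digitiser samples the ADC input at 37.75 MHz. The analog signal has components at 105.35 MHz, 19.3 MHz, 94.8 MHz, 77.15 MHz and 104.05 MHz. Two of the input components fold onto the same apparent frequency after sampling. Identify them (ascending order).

fs/2 = 18.875 MHz.
105.35 MHz mod fs = 29.85 MHz.
29.85 MHz > fs/2 = 18.875 MHz, folds to fs − 29.85 MHz = 7.9 MHz.
19.3 MHz > fs/2 = 18.875 MHz, folds to fs − 19.3 MHz = 18.45 MHz.
94.8 MHz mod fs = 19.3 MHz.
19.3 MHz > fs/2 = 18.875 MHz, folds to fs − 19.3 MHz = 18.45 MHz.
77.15 MHz mod fs = 1.65 MHz.
1.65 MHz ≤ fs/2 = 18.875 MHz, appears at 1.65 MHz.
104.05 MHz mod fs = 28.55 MHz.
28.55 MHz > fs/2 = 18.875 MHz, folds to fs − 28.55 MHz = 9.2 MHz.
19.3 MHz and 94.8 MHz both map to 18.45 MHz.

19.3 MHz, 94.8 MHz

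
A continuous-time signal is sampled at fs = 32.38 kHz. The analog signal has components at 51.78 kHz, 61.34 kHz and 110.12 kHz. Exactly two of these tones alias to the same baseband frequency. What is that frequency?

fs/2 = 16.19 kHz.
51.78 kHz mod fs = 19.4 kHz.
19.4 kHz > fs/2 = 16.19 kHz, folds to fs − 19.4 kHz = 12.98 kHz.
61.34 kHz mod fs = 28.96 kHz.
28.96 kHz > fs/2 = 16.19 kHz, folds to fs − 28.96 kHz = 3.42 kHz.
110.12 kHz mod fs = 12.98 kHz.
12.98 kHz ≤ fs/2 = 16.19 kHz, appears at 12.98 kHz.
51.78 kHz and 110.12 kHz both map to 12.98 kHz.

12.98 kHz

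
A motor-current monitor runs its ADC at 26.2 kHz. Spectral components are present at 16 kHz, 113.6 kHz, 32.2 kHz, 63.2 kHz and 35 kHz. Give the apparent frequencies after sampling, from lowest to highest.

6 kHz, 8.8 kHz, 10.2 kHz, 10.8 kHz

fs/2 = 13.1 kHz.
16 kHz > fs/2 = 13.1 kHz, folds to fs − 16 kHz = 10.2 kHz.
113.6 kHz mod fs = 8.8 kHz.
8.8 kHz ≤ fs/2 = 13.1 kHz, appears at 8.8 kHz.
32.2 kHz mod fs = 6 kHz.
6 kHz ≤ fs/2 = 13.1 kHz, appears at 6 kHz.
63.2 kHz mod fs = 10.8 kHz.
10.8 kHz ≤ fs/2 = 13.1 kHz, appears at 10.8 kHz.
35 kHz mod fs = 8.8 kHz.
8.8 kHz ≤ fs/2 = 13.1 kHz, appears at 8.8 kHz.
Distinct values: {6 kHz, 8.8 kHz, 10.2 kHz, 10.8 kHz}.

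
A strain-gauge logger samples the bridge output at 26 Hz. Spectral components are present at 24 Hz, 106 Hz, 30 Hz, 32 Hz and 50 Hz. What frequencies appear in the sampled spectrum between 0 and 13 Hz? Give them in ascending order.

2 Hz, 4 Hz, 6 Hz

fs/2 = 13 Hz.
24 Hz > fs/2 = 13 Hz, folds to fs − 24 Hz = 2 Hz.
106 Hz mod fs = 2 Hz.
2 Hz ≤ fs/2 = 13 Hz, appears at 2 Hz.
30 Hz mod fs = 4 Hz.
4 Hz ≤ fs/2 = 13 Hz, appears at 4 Hz.
32 Hz mod fs = 6 Hz.
6 Hz ≤ fs/2 = 13 Hz, appears at 6 Hz.
50 Hz mod fs = 24 Hz.
24 Hz > fs/2 = 13 Hz, folds to fs − 24 Hz = 2 Hz.
Distinct values: {2 Hz, 4 Hz, 6 Hz}.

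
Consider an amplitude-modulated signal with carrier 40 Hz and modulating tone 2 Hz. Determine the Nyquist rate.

AM sidebands sit at fc ± fm = 38 Hz and 42 Hz.
Highest-frequency component: 42 Hz.
Nyquist rate = 2 × 42 Hz = 84 Hz.

84 Hz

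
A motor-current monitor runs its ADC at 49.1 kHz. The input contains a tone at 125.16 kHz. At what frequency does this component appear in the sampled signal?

125.16 kHz mod fs = 26.96 kHz.
26.96 kHz > fs/2 = 24.55 kHz, folds to fs − 26.96 kHz = 22.14 kHz.

22.14 kHz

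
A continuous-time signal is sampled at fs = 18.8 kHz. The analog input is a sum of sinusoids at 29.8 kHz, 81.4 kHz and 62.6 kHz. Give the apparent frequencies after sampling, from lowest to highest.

fs/2 = 9.4 kHz.
29.8 kHz mod fs = 11 kHz.
11 kHz > fs/2 = 9.4 kHz, folds to fs − 11 kHz = 7.8 kHz.
81.4 kHz mod fs = 6.2 kHz.
6.2 kHz ≤ fs/2 = 9.4 kHz, appears at 6.2 kHz.
62.6 kHz mod fs = 6.2 kHz.
6.2 kHz ≤ fs/2 = 9.4 kHz, appears at 6.2 kHz.
Distinct values: {6.2 kHz, 7.8 kHz}.

6.2 kHz, 7.8 kHz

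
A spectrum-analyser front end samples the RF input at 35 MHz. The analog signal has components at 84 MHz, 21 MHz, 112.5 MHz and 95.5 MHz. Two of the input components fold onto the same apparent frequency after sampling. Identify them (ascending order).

fs/2 = 17.5 MHz.
84 MHz mod fs = 14 MHz.
14 MHz ≤ fs/2 = 17.5 MHz, appears at 14 MHz.
21 MHz > fs/2 = 17.5 MHz, folds to fs − 21 MHz = 14 MHz.
112.5 MHz mod fs = 7.5 MHz.
7.5 MHz ≤ fs/2 = 17.5 MHz, appears at 7.5 MHz.
95.5 MHz mod fs = 25.5 MHz.
25.5 MHz > fs/2 = 17.5 MHz, folds to fs − 25.5 MHz = 9.5 MHz.
21 MHz and 84 MHz both map to 14 MHz.

21 MHz, 84 MHz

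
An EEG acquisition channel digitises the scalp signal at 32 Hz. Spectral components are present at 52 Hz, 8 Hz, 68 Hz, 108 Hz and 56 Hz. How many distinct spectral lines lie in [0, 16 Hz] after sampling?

fs/2 = 16 Hz.
52 Hz mod fs = 20 Hz.
20 Hz > fs/2 = 16 Hz, folds to fs − 20 Hz = 12 Hz.
8 Hz ≤ fs/2 = 16 Hz, passes unchanged.
68 Hz mod fs = 4 Hz.
4 Hz ≤ fs/2 = 16 Hz, appears at 4 Hz.
108 Hz mod fs = 12 Hz.
12 Hz ≤ fs/2 = 16 Hz, appears at 12 Hz.
56 Hz mod fs = 24 Hz.
24 Hz > fs/2 = 16 Hz, folds to fs − 24 Hz = 8 Hz.
Distinct values: {4 Hz, 8 Hz, 12 Hz} → 3.

3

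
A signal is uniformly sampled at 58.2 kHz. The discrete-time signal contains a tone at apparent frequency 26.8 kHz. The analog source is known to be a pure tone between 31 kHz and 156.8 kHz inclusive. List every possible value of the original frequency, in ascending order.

Frequencies that alias to 26.8 kHz are k·fs ± 26.8 kHz for integer k ≥ 0.
k=0: 26.8 kHz.
k=1: 31.4 kHz, 85 kHz.
k=2: 89.6 kHz, 143.2 kHz.
k=3: 147.8 kHz, 201.4 kHz.
k=4: 206 kHz, 259.6 kHz.
Within [31 kHz, 156.8 kHz]: 31.4 kHz, 85 kHz, 89.6 kHz, 143.2 kHz, 147.8 kHz.

31.4 kHz, 85 kHz, 89.6 kHz, 143.2 kHz, 147.8 kHz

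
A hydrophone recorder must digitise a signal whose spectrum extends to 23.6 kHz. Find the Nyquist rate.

Nyquist rate = 2 × 23.6 kHz = 47.2 kHz.

47.2 kHz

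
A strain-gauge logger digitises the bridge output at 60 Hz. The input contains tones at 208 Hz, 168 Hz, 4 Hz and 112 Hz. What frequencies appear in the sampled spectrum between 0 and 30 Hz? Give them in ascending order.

4 Hz, 8 Hz, 12 Hz, 28 Hz

fs/2 = 30 Hz.
208 Hz mod fs = 28 Hz.
28 Hz ≤ fs/2 = 30 Hz, appears at 28 Hz.
168 Hz mod fs = 48 Hz.
48 Hz > fs/2 = 30 Hz, folds to fs − 48 Hz = 12 Hz.
4 Hz ≤ fs/2 = 30 Hz, passes unchanged.
112 Hz mod fs = 52 Hz.
52 Hz > fs/2 = 30 Hz, folds to fs − 52 Hz = 8 Hz.
Distinct values: {4 Hz, 8 Hz, 12 Hz, 28 Hz}.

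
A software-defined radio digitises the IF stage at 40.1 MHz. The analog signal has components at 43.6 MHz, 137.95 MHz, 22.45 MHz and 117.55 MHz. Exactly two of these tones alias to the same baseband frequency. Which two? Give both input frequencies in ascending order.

22.45 MHz, 137.95 MHz

fs/2 = 20.05 MHz.
43.6 MHz mod fs = 3.5 MHz.
3.5 MHz ≤ fs/2 = 20.05 MHz, appears at 3.5 MHz.
137.95 MHz mod fs = 17.65 MHz.
17.65 MHz ≤ fs/2 = 20.05 MHz, appears at 17.65 MHz.
22.45 MHz > fs/2 = 20.05 MHz, folds to fs − 22.45 MHz = 17.65 MHz.
117.55 MHz mod fs = 37.35 MHz.
37.35 MHz > fs/2 = 20.05 MHz, folds to fs − 37.35 MHz = 2.75 MHz.
22.45 MHz and 137.95 MHz both map to 17.65 MHz.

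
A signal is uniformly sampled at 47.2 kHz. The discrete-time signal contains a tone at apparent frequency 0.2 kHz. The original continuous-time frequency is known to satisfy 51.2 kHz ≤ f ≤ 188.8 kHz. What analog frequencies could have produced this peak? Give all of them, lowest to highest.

94.2 kHz, 94.6 kHz, 141.4 kHz, 141.8 kHz, 188.6 kHz

Frequencies that alias to 0.2 kHz are k·fs ± 0.2 kHz for integer k ≥ 0.
k=0: 0.2 kHz.
k=1: 47 kHz, 47.4 kHz.
k=2: 94.2 kHz, 94.6 kHz.
k=3: 141.4 kHz, 141.8 kHz.
k=4: 188.6 kHz, 189 kHz.
k=5: 235.8 kHz, 236.2 kHz.
Within [51.2 kHz, 188.8 kHz]: 94.2 kHz, 94.6 kHz, 141.4 kHz, 141.8 kHz, 188.6 kHz.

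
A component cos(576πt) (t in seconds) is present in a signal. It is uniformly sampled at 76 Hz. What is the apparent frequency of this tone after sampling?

16 Hz

ω = 576π rad/s → f = ω/(2π) = 288 Hz.
288 Hz mod fs = 60 Hz.
60 Hz > fs/2 = 38 Hz, folds to fs − 60 Hz = 16 Hz.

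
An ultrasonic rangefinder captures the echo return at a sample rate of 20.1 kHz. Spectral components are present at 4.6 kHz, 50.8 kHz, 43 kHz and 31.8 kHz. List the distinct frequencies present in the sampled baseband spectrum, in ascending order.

2.8 kHz, 4.6 kHz, 8.4 kHz, 9.5 kHz

fs/2 = 10.05 kHz.
4.6 kHz ≤ fs/2 = 10.05 kHz, passes unchanged.
50.8 kHz mod fs = 10.6 kHz.
10.6 kHz > fs/2 = 10.05 kHz, folds to fs − 10.6 kHz = 9.5 kHz.
43 kHz mod fs = 2.8 kHz.
2.8 kHz ≤ fs/2 = 10.05 kHz, appears at 2.8 kHz.
31.8 kHz mod fs = 11.7 kHz.
11.7 kHz > fs/2 = 10.05 kHz, folds to fs − 11.7 kHz = 8.4 kHz.
Distinct values: {2.8 kHz, 4.6 kHz, 8.4 kHz, 9.5 kHz}.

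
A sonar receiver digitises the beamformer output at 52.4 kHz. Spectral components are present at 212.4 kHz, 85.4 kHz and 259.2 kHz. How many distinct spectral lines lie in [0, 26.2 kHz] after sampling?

2

fs/2 = 26.2 kHz.
212.4 kHz mod fs = 2.8 kHz.
2.8 kHz ≤ fs/2 = 26.2 kHz, appears at 2.8 kHz.
85.4 kHz mod fs = 33 kHz.
33 kHz > fs/2 = 26.2 kHz, folds to fs − 33 kHz = 19.4 kHz.
259.2 kHz mod fs = 49.6 kHz.
49.6 kHz > fs/2 = 26.2 kHz, folds to fs − 49.6 kHz = 2.8 kHz.
Distinct values: {2.8 kHz, 19.4 kHz} → 2.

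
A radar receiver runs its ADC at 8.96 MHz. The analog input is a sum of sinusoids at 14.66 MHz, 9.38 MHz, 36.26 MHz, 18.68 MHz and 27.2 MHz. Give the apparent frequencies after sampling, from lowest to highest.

fs/2 = 4.48 MHz.
14.66 MHz mod fs = 5.7 MHz.
5.7 MHz > fs/2 = 4.48 MHz, folds to fs − 5.7 MHz = 3.26 MHz.
9.38 MHz mod fs = 0.42 MHz.
0.42 MHz ≤ fs/2 = 4.48 MHz, appears at 0.42 MHz.
36.26 MHz mod fs = 0.42 MHz.
0.42 MHz ≤ fs/2 = 4.48 MHz, appears at 0.42 MHz.
18.68 MHz mod fs = 0.76 MHz.
0.76 MHz ≤ fs/2 = 4.48 MHz, appears at 0.76 MHz.
27.2 MHz mod fs = 0.32 MHz.
0.32 MHz ≤ fs/2 = 4.48 MHz, appears at 0.32 MHz.
Distinct values: {0.32 MHz, 0.42 MHz, 0.76 MHz, 3.26 MHz}.

0.32 MHz, 0.42 MHz, 0.76 MHz, 3.26 MHz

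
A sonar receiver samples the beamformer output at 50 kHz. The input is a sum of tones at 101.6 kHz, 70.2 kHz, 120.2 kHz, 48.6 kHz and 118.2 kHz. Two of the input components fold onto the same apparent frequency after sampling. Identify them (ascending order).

fs/2 = 25 kHz.
101.6 kHz mod fs = 1.6 kHz.
1.6 kHz ≤ fs/2 = 25 kHz, appears at 1.6 kHz.
70.2 kHz mod fs = 20.2 kHz.
20.2 kHz ≤ fs/2 = 25 kHz, appears at 20.2 kHz.
120.2 kHz mod fs = 20.2 kHz.
20.2 kHz ≤ fs/2 = 25 kHz, appears at 20.2 kHz.
48.6 kHz > fs/2 = 25 kHz, folds to fs − 48.6 kHz = 1.4 kHz.
118.2 kHz mod fs = 18.2 kHz.
18.2 kHz ≤ fs/2 = 25 kHz, appears at 18.2 kHz.
70.2 kHz and 120.2 kHz both map to 20.2 kHz.

70.2 kHz, 120.2 kHz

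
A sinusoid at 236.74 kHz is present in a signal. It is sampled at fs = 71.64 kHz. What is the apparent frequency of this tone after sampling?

21.82 kHz

236.74 kHz mod fs = 21.82 kHz.
21.82 kHz ≤ fs/2 = 35.82 kHz, appears at 21.82 kHz.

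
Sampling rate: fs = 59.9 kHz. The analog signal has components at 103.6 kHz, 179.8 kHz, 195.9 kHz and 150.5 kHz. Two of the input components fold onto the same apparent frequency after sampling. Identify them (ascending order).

103.6 kHz, 195.9 kHz

fs/2 = 29.95 kHz.
103.6 kHz mod fs = 43.7 kHz.
43.7 kHz > fs/2 = 29.95 kHz, folds to fs − 43.7 kHz = 16.2 kHz.
179.8 kHz mod fs = 0.1 kHz.
0.1 kHz ≤ fs/2 = 29.95 kHz, appears at 0.1 kHz.
195.9 kHz mod fs = 16.2 kHz.
16.2 kHz ≤ fs/2 = 29.95 kHz, appears at 16.2 kHz.
150.5 kHz mod fs = 30.7 kHz.
30.7 kHz > fs/2 = 29.95 kHz, folds to fs − 30.7 kHz = 29.2 kHz.
103.6 kHz and 195.9 kHz both map to 16.2 kHz.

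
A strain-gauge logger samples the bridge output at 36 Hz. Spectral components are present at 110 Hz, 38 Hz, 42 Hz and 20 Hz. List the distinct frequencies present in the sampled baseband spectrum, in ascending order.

fs/2 = 18 Hz.
110 Hz mod fs = 2 Hz.
2 Hz ≤ fs/2 = 18 Hz, appears at 2 Hz.
38 Hz mod fs = 2 Hz.
2 Hz ≤ fs/2 = 18 Hz, appears at 2 Hz.
42 Hz mod fs = 6 Hz.
6 Hz ≤ fs/2 = 18 Hz, appears at 6 Hz.
20 Hz > fs/2 = 18 Hz, folds to fs − 20 Hz = 16 Hz.
Distinct values: {2 Hz, 6 Hz, 16 Hz}.

2 Hz, 6 Hz, 16 Hz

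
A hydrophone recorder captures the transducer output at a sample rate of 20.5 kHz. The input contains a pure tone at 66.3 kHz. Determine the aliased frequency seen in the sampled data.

4.8 kHz

66.3 kHz mod fs = 4.8 kHz.
4.8 kHz ≤ fs/2 = 10.25 kHz, appears at 4.8 kHz.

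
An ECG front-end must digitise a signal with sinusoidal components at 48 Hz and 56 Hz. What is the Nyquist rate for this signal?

Highest-frequency component: 56 Hz.
Nyquist rate = 2 × 56 Hz = 112 Hz.

112 Hz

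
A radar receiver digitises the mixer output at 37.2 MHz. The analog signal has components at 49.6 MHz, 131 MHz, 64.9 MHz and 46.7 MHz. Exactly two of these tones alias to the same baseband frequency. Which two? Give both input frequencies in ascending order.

fs/2 = 18.6 MHz.
49.6 MHz mod fs = 12.4 MHz.
12.4 MHz ≤ fs/2 = 18.6 MHz, appears at 12.4 MHz.
131 MHz mod fs = 19.4 MHz.
19.4 MHz > fs/2 = 18.6 MHz, folds to fs − 19.4 MHz = 17.8 MHz.
64.9 MHz mod fs = 27.7 MHz.
27.7 MHz > fs/2 = 18.6 MHz, folds to fs − 27.7 MHz = 9.5 MHz.
46.7 MHz mod fs = 9.5 MHz.
9.5 MHz ≤ fs/2 = 18.6 MHz, appears at 9.5 MHz.
46.7 MHz and 64.9 MHz both map to 9.5 MHz.

46.7 MHz, 64.9 MHz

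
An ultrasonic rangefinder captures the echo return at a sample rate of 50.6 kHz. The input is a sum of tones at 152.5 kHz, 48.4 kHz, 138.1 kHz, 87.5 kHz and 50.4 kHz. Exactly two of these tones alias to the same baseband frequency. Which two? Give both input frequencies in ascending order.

87.5 kHz, 138.1 kHz

fs/2 = 25.3 kHz.
152.5 kHz mod fs = 0.7 kHz.
0.7 kHz ≤ fs/2 = 25.3 kHz, appears at 0.7 kHz.
48.4 kHz > fs/2 = 25.3 kHz, folds to fs − 48.4 kHz = 2.2 kHz.
138.1 kHz mod fs = 36.9 kHz.
36.9 kHz > fs/2 = 25.3 kHz, folds to fs − 36.9 kHz = 13.7 kHz.
87.5 kHz mod fs = 36.9 kHz.
36.9 kHz > fs/2 = 25.3 kHz, folds to fs − 36.9 kHz = 13.7 kHz.
50.4 kHz > fs/2 = 25.3 kHz, folds to fs − 50.4 kHz = 0.2 kHz.
87.5 kHz and 138.1 kHz both map to 13.7 kHz.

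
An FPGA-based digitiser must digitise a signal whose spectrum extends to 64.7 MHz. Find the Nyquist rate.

Nyquist rate = 2 × 64.7 MHz = 129.4 MHz.

129.4 MHz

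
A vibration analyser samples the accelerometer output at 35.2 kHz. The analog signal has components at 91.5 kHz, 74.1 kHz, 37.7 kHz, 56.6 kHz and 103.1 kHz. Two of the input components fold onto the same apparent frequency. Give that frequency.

2.5 kHz

fs/2 = 17.6 kHz.
91.5 kHz mod fs = 21.1 kHz.
21.1 kHz > fs/2 = 17.6 kHz, folds to fs − 21.1 kHz = 14.1 kHz.
74.1 kHz mod fs = 3.7 kHz.
3.7 kHz ≤ fs/2 = 17.6 kHz, appears at 3.7 kHz.
37.7 kHz mod fs = 2.5 kHz.
2.5 kHz ≤ fs/2 = 17.6 kHz, appears at 2.5 kHz.
56.6 kHz mod fs = 21.4 kHz.
21.4 kHz > fs/2 = 17.6 kHz, folds to fs − 21.4 kHz = 13.8 kHz.
103.1 kHz mod fs = 32.7 kHz.
32.7 kHz > fs/2 = 17.6 kHz, folds to fs − 32.7 kHz = 2.5 kHz.
37.7 kHz and 103.1 kHz both map to 2.5 kHz.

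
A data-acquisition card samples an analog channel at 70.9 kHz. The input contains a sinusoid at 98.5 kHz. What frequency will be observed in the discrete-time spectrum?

27.6 kHz

98.5 kHz mod fs = 27.6 kHz.
27.6 kHz ≤ fs/2 = 35.45 kHz, appears at 27.6 kHz.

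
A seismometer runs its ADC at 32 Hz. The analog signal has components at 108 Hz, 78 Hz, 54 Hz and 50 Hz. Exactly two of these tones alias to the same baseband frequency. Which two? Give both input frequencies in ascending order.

50 Hz, 78 Hz

fs/2 = 16 Hz.
108 Hz mod fs = 12 Hz.
12 Hz ≤ fs/2 = 16 Hz, appears at 12 Hz.
78 Hz mod fs = 14 Hz.
14 Hz ≤ fs/2 = 16 Hz, appears at 14 Hz.
54 Hz mod fs = 22 Hz.
22 Hz > fs/2 = 16 Hz, folds to fs − 22 Hz = 10 Hz.
50 Hz mod fs = 18 Hz.
18 Hz > fs/2 = 16 Hz, folds to fs − 18 Hz = 14 Hz.
50 Hz and 78 Hz both map to 14 Hz.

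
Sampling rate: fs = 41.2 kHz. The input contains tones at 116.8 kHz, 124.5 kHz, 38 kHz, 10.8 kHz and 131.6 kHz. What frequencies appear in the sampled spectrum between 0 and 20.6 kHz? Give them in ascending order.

fs/2 = 20.6 kHz.
116.8 kHz mod fs = 34.4 kHz.
34.4 kHz > fs/2 = 20.6 kHz, folds to fs − 34.4 kHz = 6.8 kHz.
124.5 kHz mod fs = 0.9 kHz.
0.9 kHz ≤ fs/2 = 20.6 kHz, appears at 0.9 kHz.
38 kHz > fs/2 = 20.6 kHz, folds to fs − 38 kHz = 3.2 kHz.
10.8 kHz ≤ fs/2 = 20.6 kHz, passes unchanged.
131.6 kHz mod fs = 8 kHz.
8 kHz ≤ fs/2 = 20.6 kHz, appears at 8 kHz.
Distinct values: {0.9 kHz, 3.2 kHz, 6.8 kHz, 8 kHz, 10.8 kHz}.

0.9 kHz, 3.2 kHz, 6.8 kHz, 8 kHz, 10.8 kHz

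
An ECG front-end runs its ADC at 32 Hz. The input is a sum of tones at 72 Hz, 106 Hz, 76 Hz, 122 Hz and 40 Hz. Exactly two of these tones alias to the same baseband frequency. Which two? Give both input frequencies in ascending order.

fs/2 = 16 Hz.
72 Hz mod fs = 8 Hz.
8 Hz ≤ fs/2 = 16 Hz, appears at 8 Hz.
106 Hz mod fs = 10 Hz.
10 Hz ≤ fs/2 = 16 Hz, appears at 10 Hz.
76 Hz mod fs = 12 Hz.
12 Hz ≤ fs/2 = 16 Hz, appears at 12 Hz.
122 Hz mod fs = 26 Hz.
26 Hz > fs/2 = 16 Hz, folds to fs − 26 Hz = 6 Hz.
40 Hz mod fs = 8 Hz.
8 Hz ≤ fs/2 = 16 Hz, appears at 8 Hz.
40 Hz and 72 Hz both map to 8 Hz.

40 Hz, 72 Hz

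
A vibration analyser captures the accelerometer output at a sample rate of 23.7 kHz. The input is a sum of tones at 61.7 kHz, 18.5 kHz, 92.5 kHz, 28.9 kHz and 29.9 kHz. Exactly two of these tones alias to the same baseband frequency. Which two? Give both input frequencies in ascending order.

18.5 kHz, 28.9 kHz

fs/2 = 11.85 kHz.
61.7 kHz mod fs = 14.3 kHz.
14.3 kHz > fs/2 = 11.85 kHz, folds to fs − 14.3 kHz = 9.4 kHz.
18.5 kHz > fs/2 = 11.85 kHz, folds to fs − 18.5 kHz = 5.2 kHz.
92.5 kHz mod fs = 21.4 kHz.
21.4 kHz > fs/2 = 11.85 kHz, folds to fs − 21.4 kHz = 2.3 kHz.
28.9 kHz mod fs = 5.2 kHz.
5.2 kHz ≤ fs/2 = 11.85 kHz, appears at 5.2 kHz.
29.9 kHz mod fs = 6.2 kHz.
6.2 kHz ≤ fs/2 = 11.85 kHz, appears at 6.2 kHz.
18.5 kHz and 28.9 kHz both map to 5.2 kHz.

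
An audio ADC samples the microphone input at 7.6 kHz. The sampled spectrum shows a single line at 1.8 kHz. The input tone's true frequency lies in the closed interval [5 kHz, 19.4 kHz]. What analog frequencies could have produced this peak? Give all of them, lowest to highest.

5.8 kHz, 9.4 kHz, 13.4 kHz, 17 kHz

Frequencies that alias to 1.8 kHz are k·fs ± 1.8 kHz for integer k ≥ 0.
k=0: 1.8 kHz.
k=1: 5.8 kHz, 9.4 kHz.
k=2: 13.4 kHz, 17 kHz.
k=3: 21 kHz, 24.6 kHz.
Within [5 kHz, 19.4 kHz]: 5.8 kHz, 9.4 kHz, 13.4 kHz, 17 kHz.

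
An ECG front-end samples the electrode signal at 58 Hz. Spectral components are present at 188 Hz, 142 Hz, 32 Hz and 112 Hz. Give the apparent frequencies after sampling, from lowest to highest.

4 Hz, 14 Hz, 26 Hz

fs/2 = 29 Hz.
188 Hz mod fs = 14 Hz.
14 Hz ≤ fs/2 = 29 Hz, appears at 14 Hz.
142 Hz mod fs = 26 Hz.
26 Hz ≤ fs/2 = 29 Hz, appears at 26 Hz.
32 Hz > fs/2 = 29 Hz, folds to fs − 32 Hz = 26 Hz.
112 Hz mod fs = 54 Hz.
54 Hz > fs/2 = 29 Hz, folds to fs − 54 Hz = 4 Hz.
Distinct values: {4 Hz, 14 Hz, 26 Hz}.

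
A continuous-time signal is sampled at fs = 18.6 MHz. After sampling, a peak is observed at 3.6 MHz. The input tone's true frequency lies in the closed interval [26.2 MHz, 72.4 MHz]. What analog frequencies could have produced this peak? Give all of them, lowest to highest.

33.6 MHz, 40.8 MHz, 52.2 MHz, 59.4 MHz, 70.8 MHz

Frequencies that alias to 3.6 MHz are k·fs ± 3.6 MHz for integer k ≥ 0.
k=0: 3.6 MHz.
k=1: 15 MHz, 22.2 MHz.
k=2: 33.6 MHz, 40.8 MHz.
k=3: 52.2 MHz, 59.4 MHz.
k=4: 70.8 MHz, 78 MHz.
k=5: 89.4 MHz, 96.6 MHz.
Within [26.2 MHz, 72.4 MHz]: 33.6 MHz, 40.8 MHz, 52.2 MHz, 59.4 MHz, 70.8 MHz.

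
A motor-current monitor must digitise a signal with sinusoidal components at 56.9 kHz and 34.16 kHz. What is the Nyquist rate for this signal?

113.8 kHz

Highest-frequency component: 56.9 kHz.
Nyquist rate = 2 × 56.9 kHz = 113.8 kHz.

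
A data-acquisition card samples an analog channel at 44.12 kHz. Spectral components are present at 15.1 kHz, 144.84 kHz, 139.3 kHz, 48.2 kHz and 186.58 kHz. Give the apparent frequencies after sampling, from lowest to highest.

4.08 kHz, 6.94 kHz, 10.1 kHz, 12.48 kHz, 15.1 kHz

fs/2 = 22.06 kHz.
15.1 kHz ≤ fs/2 = 22.06 kHz, passes unchanged.
144.84 kHz mod fs = 12.48 kHz.
12.48 kHz ≤ fs/2 = 22.06 kHz, appears at 12.48 kHz.
139.3 kHz mod fs = 6.94 kHz.
6.94 kHz ≤ fs/2 = 22.06 kHz, appears at 6.94 kHz.
48.2 kHz mod fs = 4.08 kHz.
4.08 kHz ≤ fs/2 = 22.06 kHz, appears at 4.08 kHz.
186.58 kHz mod fs = 10.1 kHz.
10.1 kHz ≤ fs/2 = 22.06 kHz, appears at 10.1 kHz.
Distinct values: {4.08 kHz, 6.94 kHz, 10.1 kHz, 12.48 kHz, 15.1 kHz}.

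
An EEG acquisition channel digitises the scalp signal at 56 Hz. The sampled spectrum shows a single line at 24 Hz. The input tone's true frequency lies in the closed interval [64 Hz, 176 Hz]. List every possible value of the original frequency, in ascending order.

Frequencies that alias to 24 Hz are k·fs ± 24 Hz for integer k ≥ 0.
k=0: 24 Hz.
k=1: 32 Hz, 80 Hz.
k=2: 88 Hz, 136 Hz.
k=3: 144 Hz, 192 Hz.
k=4: 200 Hz, 248 Hz.
Within [64 Hz, 176 Hz]: 80 Hz, 88 Hz, 136 Hz, 144 Hz.

80 Hz, 88 Hz, 136 Hz, 144 Hz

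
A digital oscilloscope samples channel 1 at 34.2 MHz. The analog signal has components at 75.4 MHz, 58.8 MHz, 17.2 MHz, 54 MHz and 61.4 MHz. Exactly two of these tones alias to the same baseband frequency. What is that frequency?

7 MHz

fs/2 = 17.1 MHz.
75.4 MHz mod fs = 7 MHz.
7 MHz ≤ fs/2 = 17.1 MHz, appears at 7 MHz.
58.8 MHz mod fs = 24.6 MHz.
24.6 MHz > fs/2 = 17.1 MHz, folds to fs − 24.6 MHz = 9.6 MHz.
17.2 MHz > fs/2 = 17.1 MHz, folds to fs − 17.2 MHz = 17 MHz.
54 MHz mod fs = 19.8 MHz.
19.8 MHz > fs/2 = 17.1 MHz, folds to fs − 19.8 MHz = 14.4 MHz.
61.4 MHz mod fs = 27.2 MHz.
27.2 MHz > fs/2 = 17.1 MHz, folds to fs − 27.2 MHz = 7 MHz.
61.4 MHz and 75.4 MHz both map to 7 MHz.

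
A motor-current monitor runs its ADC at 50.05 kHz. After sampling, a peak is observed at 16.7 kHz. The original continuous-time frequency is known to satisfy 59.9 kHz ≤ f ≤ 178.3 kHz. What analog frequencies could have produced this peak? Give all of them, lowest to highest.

66.75 kHz, 83.4 kHz, 116.8 kHz, 133.45 kHz, 166.85 kHz

Frequencies that alias to 16.7 kHz are k·fs ± 16.7 kHz for integer k ≥ 0.
k=0: 16.7 kHz.
k=1: 33.35 kHz, 66.75 kHz.
k=2: 83.4 kHz, 116.8 kHz.
k=3: 133.45 kHz, 166.85 kHz.
k=4: 183.5 kHz, 216.9 kHz.
Within [59.9 kHz, 178.3 kHz]: 66.75 kHz, 83.4 kHz, 116.8 kHz, 133.45 kHz, 166.85 kHz.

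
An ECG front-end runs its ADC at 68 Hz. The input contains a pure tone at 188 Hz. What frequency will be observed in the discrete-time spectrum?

16 Hz

188 Hz mod fs = 52 Hz.
52 Hz > fs/2 = 34 Hz, folds to fs − 52 Hz = 16 Hz.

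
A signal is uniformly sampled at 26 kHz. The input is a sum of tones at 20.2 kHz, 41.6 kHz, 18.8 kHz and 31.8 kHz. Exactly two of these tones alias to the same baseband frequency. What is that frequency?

5.8 kHz

fs/2 = 13 kHz.
20.2 kHz > fs/2 = 13 kHz, folds to fs − 20.2 kHz = 5.8 kHz.
41.6 kHz mod fs = 15.6 kHz.
15.6 kHz > fs/2 = 13 kHz, folds to fs − 15.6 kHz = 10.4 kHz.
18.8 kHz > fs/2 = 13 kHz, folds to fs − 18.8 kHz = 7.2 kHz.
31.8 kHz mod fs = 5.8 kHz.
5.8 kHz ≤ fs/2 = 13 kHz, appears at 5.8 kHz.
20.2 kHz and 31.8 kHz both map to 5.8 kHz.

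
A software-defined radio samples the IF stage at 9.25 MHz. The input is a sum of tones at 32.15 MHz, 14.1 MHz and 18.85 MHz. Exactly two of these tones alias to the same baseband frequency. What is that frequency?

fs/2 = 4.625 MHz.
32.15 MHz mod fs = 4.4 MHz.
4.4 MHz ≤ fs/2 = 4.625 MHz, appears at 4.4 MHz.
14.1 MHz mod fs = 4.85 MHz.
4.85 MHz > fs/2 = 4.625 MHz, folds to fs − 4.85 MHz = 4.4 MHz.
18.85 MHz mod fs = 0.35 MHz.
0.35 MHz ≤ fs/2 = 4.625 MHz, appears at 0.35 MHz.
14.1 MHz and 32.15 MHz both map to 4.4 MHz.

4.4 MHz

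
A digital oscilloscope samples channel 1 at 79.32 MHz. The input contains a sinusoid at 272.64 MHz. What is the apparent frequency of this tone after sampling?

34.68 MHz

272.64 MHz mod fs = 34.68 MHz.
34.68 MHz ≤ fs/2 = 39.66 MHz, appears at 34.68 MHz.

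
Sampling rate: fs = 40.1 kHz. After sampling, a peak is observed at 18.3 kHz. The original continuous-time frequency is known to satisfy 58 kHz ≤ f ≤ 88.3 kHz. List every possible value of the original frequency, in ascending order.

58.4 kHz, 61.9 kHz

Frequencies that alias to 18.3 kHz are k·fs ± 18.3 kHz for integer k ≥ 0.
k=0: 18.3 kHz.
k=1: 21.8 kHz, 58.4 kHz.
k=2: 61.9 kHz, 98.5 kHz.
k=3: 102 kHz, 138.6 kHz.
Within [58 kHz, 88.3 kHz]: 58.4 kHz, 61.9 kHz.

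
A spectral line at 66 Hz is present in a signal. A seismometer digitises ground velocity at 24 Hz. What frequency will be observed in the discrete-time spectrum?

6 Hz

66 Hz mod fs = 18 Hz.
18 Hz > fs/2 = 12 Hz, folds to fs − 18 Hz = 6 Hz.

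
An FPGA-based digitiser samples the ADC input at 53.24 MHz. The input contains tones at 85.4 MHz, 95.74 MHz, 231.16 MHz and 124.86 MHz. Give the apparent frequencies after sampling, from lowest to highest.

fs/2 = 26.62 MHz.
85.4 MHz mod fs = 32.16 MHz.
32.16 MHz > fs/2 = 26.62 MHz, folds to fs − 32.16 MHz = 21.08 MHz.
95.74 MHz mod fs = 42.5 MHz.
42.5 MHz > fs/2 = 26.62 MHz, folds to fs − 42.5 MHz = 10.74 MHz.
231.16 MHz mod fs = 18.2 MHz.
18.2 MHz ≤ fs/2 = 26.62 MHz, appears at 18.2 MHz.
124.86 MHz mod fs = 18.38 MHz.
18.38 MHz ≤ fs/2 = 26.62 MHz, appears at 18.38 MHz.
Distinct values: {10.74 MHz, 18.2 MHz, 18.38 MHz, 21.08 MHz}.

10.74 MHz, 18.2 MHz, 18.38 MHz, 21.08 MHz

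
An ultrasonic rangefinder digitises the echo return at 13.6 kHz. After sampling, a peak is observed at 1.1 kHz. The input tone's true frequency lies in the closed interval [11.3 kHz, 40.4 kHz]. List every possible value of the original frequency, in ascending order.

Frequencies that alias to 1.1 kHz are k·fs ± 1.1 kHz for integer k ≥ 0.
k=0: 1.1 kHz.
k=1: 12.5 kHz, 14.7 kHz.
k=2: 26.1 kHz, 28.3 kHz.
k=3: 39.7 kHz, 41.9 kHz.
k=4: 53.3 kHz, 55.5 kHz.
Within [11.3 kHz, 40.4 kHz]: 12.5 kHz, 14.7 kHz, 26.1 kHz, 28.3 kHz, 39.7 kHz.

12.5 kHz, 14.7 kHz, 26.1 kHz, 28.3 kHz, 39.7 kHz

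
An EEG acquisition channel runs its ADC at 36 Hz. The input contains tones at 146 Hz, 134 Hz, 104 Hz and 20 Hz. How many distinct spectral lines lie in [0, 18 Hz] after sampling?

fs/2 = 18 Hz.
146 Hz mod fs = 2 Hz.
2 Hz ≤ fs/2 = 18 Hz, appears at 2 Hz.
134 Hz mod fs = 26 Hz.
26 Hz > fs/2 = 18 Hz, folds to fs − 26 Hz = 10 Hz.
104 Hz mod fs = 32 Hz.
32 Hz > fs/2 = 18 Hz, folds to fs − 32 Hz = 4 Hz.
20 Hz > fs/2 = 18 Hz, folds to fs − 20 Hz = 16 Hz.
Distinct values: {2 Hz, 4 Hz, 10 Hz, 16 Hz} → 4.

4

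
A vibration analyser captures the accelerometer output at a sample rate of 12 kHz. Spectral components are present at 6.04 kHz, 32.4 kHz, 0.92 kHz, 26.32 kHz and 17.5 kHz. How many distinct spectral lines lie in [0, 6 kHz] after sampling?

5

fs/2 = 6 kHz.
6.04 kHz > fs/2 = 6 kHz, folds to fs − 6.04 kHz = 5.96 kHz.
32.4 kHz mod fs = 8.4 kHz.
8.4 kHz > fs/2 = 6 kHz, folds to fs − 8.4 kHz = 3.6 kHz.
0.92 kHz ≤ fs/2 = 6 kHz, passes unchanged.
26.32 kHz mod fs = 2.32 kHz.
2.32 kHz ≤ fs/2 = 6 kHz, appears at 2.32 kHz.
17.5 kHz mod fs = 5.5 kHz.
5.5 kHz ≤ fs/2 = 6 kHz, appears at 5.5 kHz.
Distinct values: {0.92 kHz, 2.32 kHz, 3.6 kHz, 5.5 kHz, 5.96 kHz} → 5.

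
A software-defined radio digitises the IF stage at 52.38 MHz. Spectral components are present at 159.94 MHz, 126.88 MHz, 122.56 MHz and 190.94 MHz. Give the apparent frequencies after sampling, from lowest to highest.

fs/2 = 26.19 MHz.
159.94 MHz mod fs = 2.8 MHz.
2.8 MHz ≤ fs/2 = 26.19 MHz, appears at 2.8 MHz.
126.88 MHz mod fs = 22.12 MHz.
22.12 MHz ≤ fs/2 = 26.19 MHz, appears at 22.12 MHz.
122.56 MHz mod fs = 17.8 MHz.
17.8 MHz ≤ fs/2 = 26.19 MHz, appears at 17.8 MHz.
190.94 MHz mod fs = 33.8 MHz.
33.8 MHz > fs/2 = 26.19 MHz, folds to fs − 33.8 MHz = 18.58 MHz.
Distinct values: {2.8 MHz, 17.8 MHz, 18.58 MHz, 22.12 MHz}.

2.8 MHz, 17.8 MHz, 18.58 MHz, 22.12 MHz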